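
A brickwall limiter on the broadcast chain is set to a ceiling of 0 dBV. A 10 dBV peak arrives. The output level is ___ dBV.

0 dBV

The limiter clamps the peak to its 0 dBV ceiling.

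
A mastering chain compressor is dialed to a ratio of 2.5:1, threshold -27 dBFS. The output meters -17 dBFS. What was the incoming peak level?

The compressed level sits -17 − (-27) = 10 dB over threshold.
Input overshoot = R × output overshoot = 25 dB → input = -27 + 25 = -2 dBFS.

-2 dBFS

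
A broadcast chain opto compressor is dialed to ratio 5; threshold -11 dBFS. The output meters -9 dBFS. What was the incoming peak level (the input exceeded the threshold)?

-1 dBFS

The compressed level sits -9 − (-11) = 2 dB over threshold.
Input overshoot = R × output overshoot = 10 dB → input = -11 + 10 = -1 dBFS.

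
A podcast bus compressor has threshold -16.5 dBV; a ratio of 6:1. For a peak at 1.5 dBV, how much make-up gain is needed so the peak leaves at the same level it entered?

Without make-up, output = threshold + overshoot/6 = -16.5 + 3 = -13.5 dBV.
Gap to target: 15 dB.

15 dB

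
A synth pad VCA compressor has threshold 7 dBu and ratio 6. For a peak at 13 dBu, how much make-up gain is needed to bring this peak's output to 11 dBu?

3 dB

The peak compresses to 7 + 6/6 = 8 dBu.
To reach 11 dBu requires 11 − 8 = 3 dB of make-up.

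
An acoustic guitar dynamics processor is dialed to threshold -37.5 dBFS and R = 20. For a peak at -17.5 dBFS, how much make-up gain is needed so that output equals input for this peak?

19 dB

Overshoot 20 dB → 20/20 = 1 dB after compression, so the compressed level is -37.5 + 1 = -36.5 dBFS.
Make-up = target − compressed = -17.5 − (-36.5) = 19 dB.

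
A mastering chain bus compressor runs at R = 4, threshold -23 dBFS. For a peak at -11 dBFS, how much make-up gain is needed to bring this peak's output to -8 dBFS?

12 dB

Overshoot 12 dB → 12/4 = 3 dB after compression, so the compressed level is -23 + 3 = -20 dBFS.
Make-up = target − compressed = -8 − (-20) = 12 dB.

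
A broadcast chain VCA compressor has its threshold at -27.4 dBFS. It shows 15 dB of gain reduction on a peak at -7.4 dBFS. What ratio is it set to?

4:1

Input overshoot = -7.4 − (-27.4) = 20 dB.
Output overshoot = 20 − 15 = 5 dB.
Ratio = input overshoot / output overshoot = 20 / 5 = 4.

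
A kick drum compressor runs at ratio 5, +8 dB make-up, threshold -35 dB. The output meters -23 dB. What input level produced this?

-15 dB

Remove make-up: -23 − 8 = -31 dB.
The compressed level sits -31 − (-35) = 4 dB over threshold.
Before 5:1 compression the overshoot was 4 × 5 = 20 dB, so input = -35 + 20 = -15 dB.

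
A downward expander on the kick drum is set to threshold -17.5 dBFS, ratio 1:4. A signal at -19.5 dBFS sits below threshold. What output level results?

Below threshold, a 1:4 expander applies gain = (4−1)×(T − x) of attenuation.
(4−1) × 2 = 6 dB, so output = -19.5 − 6 = -25.5 dBFS.

-25.5 dBFS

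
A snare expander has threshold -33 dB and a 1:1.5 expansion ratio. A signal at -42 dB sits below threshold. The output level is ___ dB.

Undershoot = (-33) − (-42) = 9 dB.
At 1:1.5, that expands to 13.5 dB under threshold.
Output = -33 − 13.5 = -46.5 dB.

-46.5 dB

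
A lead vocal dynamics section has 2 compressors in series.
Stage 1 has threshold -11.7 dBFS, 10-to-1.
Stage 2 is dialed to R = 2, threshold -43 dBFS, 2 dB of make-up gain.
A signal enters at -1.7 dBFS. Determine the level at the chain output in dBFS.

-24.85 dBFS

Stage 1: overshoot 10 dB → 10/10 = 1 dB → -10.7 dBFS.
Stage 2: 32.3 dB above -43 dBFS, reduced 2:1 to 16.15 dB above → -26.85 dBFS; +2 dB make-up → -24.85 dBFS.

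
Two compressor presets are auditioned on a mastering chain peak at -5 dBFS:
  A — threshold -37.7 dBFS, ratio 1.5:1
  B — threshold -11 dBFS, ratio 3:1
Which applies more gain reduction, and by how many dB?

A: GR = 32.7 − 32.7/1.5 = 10.9 dB.
B: GR = 6 − 6/3 = 4 dB.
A reduces 6.9 dB more.

A, by 6.9 dB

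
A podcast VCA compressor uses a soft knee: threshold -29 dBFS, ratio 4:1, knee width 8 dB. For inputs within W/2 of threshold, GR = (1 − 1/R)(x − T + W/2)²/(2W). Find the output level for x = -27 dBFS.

x − T + W/2 = -27 − (-29) + 4 = 6.
GR = (1 − 1/4) × 6² / 16 = 0.75 × 36 / 16 = 1.6875 dB.
Output = -27 − 1.6875 = -28.6875 dBFS.

-28.6875 dBFS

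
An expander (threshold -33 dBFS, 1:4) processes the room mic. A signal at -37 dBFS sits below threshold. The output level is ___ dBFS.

Below threshold, a 1:4 expander applies gain = (4−1)×(T − x) of attenuation.
(4−1) × 4 = 12 dB, so output = -37 − 12 = -49 dBFS.

-49 dBFS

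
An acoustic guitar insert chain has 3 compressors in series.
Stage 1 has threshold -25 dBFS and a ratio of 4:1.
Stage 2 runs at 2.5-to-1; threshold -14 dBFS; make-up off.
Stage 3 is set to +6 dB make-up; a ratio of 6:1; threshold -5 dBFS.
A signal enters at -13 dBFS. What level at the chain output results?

-16 dBFS

Stage 1: -13 dBFS is 12 dB over -25 dBFS; at 4:1 that becomes 3 dB over, giving -22 dBFS.
Stage 2: below threshold (-22 ≤ -14); passes unchanged; output -22 dBFS.
Stage 3: -22 dBFS ≤ -5 dBFS, so stage 3 doesn't engage; make-up brings it to -16 dBFS.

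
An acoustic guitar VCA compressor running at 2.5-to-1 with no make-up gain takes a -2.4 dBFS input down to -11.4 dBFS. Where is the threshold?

-17.4 dBFS

Input is 15 dB above T (since output overshoot × R = input overshoot: (-11.4 − T)·2.5 = -2.4 − T gives T = -17.4 dBFS).
Check: -17.4 + (-2.4 − (-17.4))/2.5 = -17.4 + 6 = -11.4 dBFS. ✓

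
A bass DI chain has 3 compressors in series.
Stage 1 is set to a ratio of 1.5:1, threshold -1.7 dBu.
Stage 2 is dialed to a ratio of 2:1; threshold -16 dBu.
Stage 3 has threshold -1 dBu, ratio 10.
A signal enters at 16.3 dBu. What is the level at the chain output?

-2.85 dBu

Stage 1: 18 dB above -1.7 dBu, reduced 1.5:1 to 12 dB above → 10.3 dBu.
Stage 2: 10.3 dBu is 26.3 dB over -16 dBu; at 2:1 that becomes 13.15 dB over, giving -2.85 dBu.
Stage 3: below threshold (-2.85 ≤ -1); passes unchanged; output -2.85 dBu.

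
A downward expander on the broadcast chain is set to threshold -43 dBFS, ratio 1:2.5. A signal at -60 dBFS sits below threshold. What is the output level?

Below threshold, a 1:2.5 expander applies gain = (2.5−1)×(T − x) of attenuation.
(2.5−1) × 17 = 25.5 dB, so output = -60 − 25.5 = -85.5 dBFS.

-85.5 dBFS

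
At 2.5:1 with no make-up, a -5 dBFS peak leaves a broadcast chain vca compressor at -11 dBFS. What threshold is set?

-15 dBFS

Gain reduction = -5 − (-11) = 6 dB; output overshoot = GR / (R − 1) = 6 / 1.5 = 4 dB.
Threshold = output − output overshoot = -11 − 4 = -15 dBFS.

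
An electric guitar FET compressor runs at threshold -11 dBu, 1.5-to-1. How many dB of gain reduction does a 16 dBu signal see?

9 dB

16 dBu exceeds the threshold by 27 dB.
At 1.5:1, output sits 27/1.5 = 18 dB above threshold.
Gain reduction = 27 − 18 = 9 dB.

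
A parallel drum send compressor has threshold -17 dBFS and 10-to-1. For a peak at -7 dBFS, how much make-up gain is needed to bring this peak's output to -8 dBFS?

Overshoot 10 dB → 10/10 = 1 dB after compression, so the compressed level is -17 + 1 = -16 dBFS.
Make-up = target − compressed = -8 − (-16) = 8 dB.

8 dB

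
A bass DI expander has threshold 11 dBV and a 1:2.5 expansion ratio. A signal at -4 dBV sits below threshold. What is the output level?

The input is 15 dB below the 11 dBV threshold.
A 1:2.5 expander multiplies undershoot by 2.5: 15 × 2.5 = 37.5 dB below threshold.
Output = 11 − 37.5 = -26.5 dBV.

-26.5 dBV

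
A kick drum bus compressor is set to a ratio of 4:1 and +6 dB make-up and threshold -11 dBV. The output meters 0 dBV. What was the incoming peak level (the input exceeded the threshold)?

Before make-up, the level was 0 − 6 = -6 dBV.
Post-compression overshoot = -6 − (-11) = 5 dB.
Undo the ratio: input overshoot = 5 × 4 = 20 dB, giving input = 9 dBV.

9 dBV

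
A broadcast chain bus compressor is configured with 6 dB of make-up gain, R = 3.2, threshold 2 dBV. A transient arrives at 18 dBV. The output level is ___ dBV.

13 dBV

Overshoot: 18 − 2 = 16 dB.
3.2:1 compression reduces that to 16/3.2 = 5 dB over.
Output = 2 + 5 = 7 dBV; make-up adds 6 dB, giving 13 dBV.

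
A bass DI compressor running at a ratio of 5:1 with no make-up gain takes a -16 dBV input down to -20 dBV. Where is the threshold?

Let T be the threshold. Output overshoot = (input overshoot)/R, so -20 − T = (-16 − T)/5.
5·(-20 − T) = -16 − T → 4·T = -100 − (-16) = -84.
T = -84/4 = -21 dBV.

-21 dBV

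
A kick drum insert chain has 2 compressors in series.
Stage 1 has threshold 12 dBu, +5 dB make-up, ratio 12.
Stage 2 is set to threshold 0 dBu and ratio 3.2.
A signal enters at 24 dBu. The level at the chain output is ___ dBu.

5.625 dBu

Stage 1: 12 dB above 12 dBu, reduced 12:1 to 1 dB above → 13 dBu; +5 dB make-up → 18 dBu.
Stage 2: 18 dB above 0 dBu, reduced 3.2:1 to 5.625 dB above → 5.625 dBu.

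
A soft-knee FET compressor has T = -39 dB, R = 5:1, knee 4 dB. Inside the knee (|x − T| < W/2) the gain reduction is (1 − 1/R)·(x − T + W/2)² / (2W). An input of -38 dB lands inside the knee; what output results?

-38.9 dB

x − T + W/2 = -38 − (-39) + 2 = 3.
GR = (1 − 1/5) × 3² / 8 = 0.8 × 9 / 8 = 0.9 dB.
Output = -38 − 0.9 = -38.9 dB.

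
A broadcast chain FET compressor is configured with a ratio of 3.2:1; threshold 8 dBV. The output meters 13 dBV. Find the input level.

24 dBV

That's 5 dB above the 8 dBV threshold.
Before 3.2:1 compression the overshoot was 5 × 3.2 = 16 dB, so input = 8 + 16 = 24 dBV.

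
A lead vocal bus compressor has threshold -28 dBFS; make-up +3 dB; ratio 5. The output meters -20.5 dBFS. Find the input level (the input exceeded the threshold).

-5.5 dBFS

Remove make-up: -20.5 − 3 = -23.5 dBFS.
The compressed level sits -23.5 − (-28) = 4.5 dB over threshold.
Before 5:1 compression the overshoot was 4.5 × 5 = 22.5 dB, so input = -28 + 22.5 = -5.5 dBFS.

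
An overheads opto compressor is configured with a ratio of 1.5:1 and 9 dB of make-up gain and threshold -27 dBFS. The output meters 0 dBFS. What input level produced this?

Remove make-up: 0 − 9 = -9 dBFS.
Post-compression overshoot = -9 − (-27) = 18 dB.
Undo the ratio: input overshoot = 18 × 1.5 = 27 dB, giving input = 0 dBFS.

0 dBFS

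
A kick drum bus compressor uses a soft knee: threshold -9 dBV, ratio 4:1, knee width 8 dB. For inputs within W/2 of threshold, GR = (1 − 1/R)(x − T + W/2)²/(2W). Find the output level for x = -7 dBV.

-8.6875 dBV

x − T + W/2 = -7 − (-9) + 4 = 6.
GR = (1 − 1/4) × 6² / 16 = 0.75 × 36 / 16 = 1.6875 dB.
Output = -7 − 1.6875 = -8.6875 dBV.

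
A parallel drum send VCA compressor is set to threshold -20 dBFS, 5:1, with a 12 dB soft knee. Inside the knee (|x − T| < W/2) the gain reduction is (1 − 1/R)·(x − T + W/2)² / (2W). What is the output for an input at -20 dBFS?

x − T + W/2 = -20 − (-20) + 6 = 6.
GR = (1 − 1/5) × 6² / 24 = 0.8 × 36 / 24 = 1.2 dB.
Output = -20 − 1.2 = -21.2 dBFS.

-21.2 dBFS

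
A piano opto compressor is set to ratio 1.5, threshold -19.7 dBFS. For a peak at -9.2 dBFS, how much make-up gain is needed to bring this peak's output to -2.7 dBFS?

Overshoot 10.5 dB → 10.5/1.5 = 7 dB after compression, so the compressed level is -19.7 + 7 = -12.7 dBFS.
Make-up = target − compressed = -2.7 − (-12.7) = 10 dB.

10 dB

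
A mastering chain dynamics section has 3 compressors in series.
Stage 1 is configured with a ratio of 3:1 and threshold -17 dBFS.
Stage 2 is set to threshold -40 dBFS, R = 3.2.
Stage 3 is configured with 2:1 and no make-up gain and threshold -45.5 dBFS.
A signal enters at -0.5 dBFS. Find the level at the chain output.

-38.296875 dBFS

Stage 1: -0.5 dBFS is 16.5 dB over -17 dBFS; at 3:1 that becomes 5.5 dB over, giving -11.5 dBFS.
Stage 2: -11.5 dBFS is 28.5 dB over -40 dBFS; at 3.2:1 that becomes 8.90625 dB over, giving -31.09375 dBFS.
Stage 3: overshoot 14.40625 dB → 14.40625/2 = 7.203125 dB → -38.296875 dBFS.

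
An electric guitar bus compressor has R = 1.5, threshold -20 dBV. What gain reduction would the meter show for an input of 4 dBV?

Overshoot = 4 − (-20) = 24 dB.
After 1.5:1 compression the overshoot becomes 24/1.5 = 16 dB.
GR = overshoot in − overshoot out = 24 − 16 = 8 dB.

8 dB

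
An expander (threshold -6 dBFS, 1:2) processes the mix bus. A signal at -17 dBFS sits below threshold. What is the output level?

Undershoot = (-6) − (-17) = 11 dB.
At 1:2, that expands to 22 dB under threshold.
Output = -6 − 22 = -28 dBFS.

-28 dBFS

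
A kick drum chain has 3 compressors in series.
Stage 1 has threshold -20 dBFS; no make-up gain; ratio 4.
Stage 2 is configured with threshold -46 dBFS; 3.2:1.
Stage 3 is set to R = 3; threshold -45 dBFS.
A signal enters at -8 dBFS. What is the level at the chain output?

-42.3125 dBFS

Stage 1: 12 dB above -20 dBFS, reduced 4:1 to 3 dB above → -17 dBFS.
Stage 2: 29 dB above -46 dBFS, reduced 3.2:1 to 9.0625 dB above → -36.9375 dBFS.
Stage 3: -36.9375 dBFS is 8.0625 dB over -45 dBFS; at 3:1 that becomes 2.6875 dB over, giving -42.3125 dBFS.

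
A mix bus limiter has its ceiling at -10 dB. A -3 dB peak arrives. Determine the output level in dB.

-10 dB

At ∞:1, everything above -10 dB is held at the ceiling.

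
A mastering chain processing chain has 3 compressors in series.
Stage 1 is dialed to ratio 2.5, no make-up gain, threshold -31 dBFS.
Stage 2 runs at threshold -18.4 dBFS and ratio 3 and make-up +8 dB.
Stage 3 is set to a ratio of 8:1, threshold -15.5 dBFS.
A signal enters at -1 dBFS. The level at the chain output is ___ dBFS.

-14.9375 dBFS

Stage 1: 30 dB above -31 dBFS, reduced 2.5:1 to 12 dB above → -19 dBFS.
Stage 2: -19 dBFS ≤ -18.4 dBFS, so stage 2 doesn't engage; make-up brings it to -11 dBFS.
Stage 3: overshoot 4.5 dB → 4.5/8 = 0.5625 dB → -14.9375 dBFS.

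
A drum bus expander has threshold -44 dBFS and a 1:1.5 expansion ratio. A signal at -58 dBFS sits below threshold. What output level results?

Below threshold, a 1:1.5 expander applies gain = (1.5−1)×(T − x) of attenuation.
(1.5−1) × 14 = 7 dB, so output = -58 − 7 = -65 dBFS.

-65 dBFS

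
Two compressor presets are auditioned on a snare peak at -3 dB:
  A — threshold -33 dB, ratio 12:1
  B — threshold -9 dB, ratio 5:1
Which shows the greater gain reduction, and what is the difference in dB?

A: GR = 30 − 30/12 = 27.5 dB.
B: GR = 6 − 6/5 = 4.8 dB.
A reduces 22.7 dB more.

A, by 22.7 dB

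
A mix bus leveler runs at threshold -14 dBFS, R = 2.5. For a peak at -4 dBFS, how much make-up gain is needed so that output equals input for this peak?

6 dB

Overshoot 10 dB → 10/2.5 = 4 dB after compression, so the compressed level is -14 + 4 = -10 dBFS.
Make-up = target − compressed = -4 − (-10) = 6 dB.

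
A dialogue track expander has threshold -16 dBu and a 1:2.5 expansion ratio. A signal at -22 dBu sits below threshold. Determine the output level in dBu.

-31 dBu

Undershoot = (-16) − (-22) = 6 dB.
At 1:2.5, that expands to 15 dB under threshold.
Output = -16 − 15 = -31 dBu.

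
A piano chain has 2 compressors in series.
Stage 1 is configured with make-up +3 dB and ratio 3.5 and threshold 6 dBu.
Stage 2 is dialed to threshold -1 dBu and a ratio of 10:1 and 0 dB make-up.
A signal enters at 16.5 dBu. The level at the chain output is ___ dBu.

0.3 dBu

Stage 1: 16.5 dBu is 10.5 dB over 6 dBu; at 3.5:1 that becomes 3 dB over, giving 9 dBu; +3 dB make-up → 12 dBu.
Stage 2: 12 dBu is 13 dB over -1 dBu; at 10:1 that becomes 1.3 dB over, giving 0.3 dBu.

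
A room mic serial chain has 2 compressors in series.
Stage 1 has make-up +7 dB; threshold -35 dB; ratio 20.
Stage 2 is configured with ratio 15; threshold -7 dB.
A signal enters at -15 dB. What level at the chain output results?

Stage 1: overshoot 20 dB → 20/20 = 1 dB → -34 dB; +7 dB make-up → -27 dB.
Stage 2: below threshold (-27 ≤ -7); passes unchanged; output -27 dB.

-27 dB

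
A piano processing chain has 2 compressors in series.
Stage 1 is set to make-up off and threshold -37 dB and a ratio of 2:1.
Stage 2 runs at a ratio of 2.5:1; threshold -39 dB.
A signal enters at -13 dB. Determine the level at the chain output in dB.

-33.4 dB

Stage 1: overshoot 24 dB → 24/2 = 12 dB → -25 dB.
Stage 2: 14 dB above -39 dB, reduced 2.5:1 to 5.6 dB above → -33.4 dB.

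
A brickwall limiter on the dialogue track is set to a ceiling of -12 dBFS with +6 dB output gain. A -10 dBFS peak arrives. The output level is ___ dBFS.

-6 dBFS

A brickwall limiter is an ∞:1 compressor: any input above the ceiling is clamped to -12 dBFS.
Output gain then adds 6 dB: -12 + 6 = -6 dBFS.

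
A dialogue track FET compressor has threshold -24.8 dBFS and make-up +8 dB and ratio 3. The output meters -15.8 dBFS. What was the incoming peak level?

Remove make-up: -15.8 − 8 = -23.8 dBFS.
The compressed level sits -23.8 − (-24.8) = 1 dB over threshold.
Input overshoot = R × output overshoot = 3 dB → input = -24.8 + 3 = -21.8 dBFS.

-21.8 dBFS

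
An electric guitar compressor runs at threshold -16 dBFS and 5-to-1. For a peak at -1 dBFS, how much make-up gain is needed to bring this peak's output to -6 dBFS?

The peak compresses to -16 + 15/5 = -13 dBFS.
To reach -6 dBFS requires -6 − (-13) = 7 dB of make-up.

7 dB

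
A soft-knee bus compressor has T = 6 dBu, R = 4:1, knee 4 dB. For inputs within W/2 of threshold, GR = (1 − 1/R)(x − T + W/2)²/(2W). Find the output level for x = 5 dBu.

4.90625 dBu

x − T + W/2 = 5 − 6 + 2 = 1.
GR = (1 − 1/4) × 1² / 8 = 0.75 × 1 / 8 = 0.09375 dB.
Output = 5 − 0.09375 = 4.90625 dBu.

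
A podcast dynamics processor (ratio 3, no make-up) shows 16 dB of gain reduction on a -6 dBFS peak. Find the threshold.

-30 dBFS

Gain reduction = -6 − (-22) = 16 dB; output overshoot = GR / (R − 1) = 16 / 2 = 8 dB.
Threshold = output − output overshoot = -22 − 8 = -30 dBFS.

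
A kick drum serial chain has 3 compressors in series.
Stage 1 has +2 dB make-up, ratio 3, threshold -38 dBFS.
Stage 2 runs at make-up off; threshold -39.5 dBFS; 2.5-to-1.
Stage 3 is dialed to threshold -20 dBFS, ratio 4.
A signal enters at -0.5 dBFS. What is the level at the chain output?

Stage 1: 37.5 dB above -38 dBFS, reduced 3:1 to 12.5 dB above → -25.5 dBFS; +2 dB make-up → -23.5 dBFS.
Stage 2: overshoot 16 dB → 16/2.5 = 6.4 dB → -33.1 dBFS.
Stage 3: -33.1 dBFS ≤ -20 dBFS, so stage 3 doesn't engage; output -33.1 dBFS.

-33.1 dBFS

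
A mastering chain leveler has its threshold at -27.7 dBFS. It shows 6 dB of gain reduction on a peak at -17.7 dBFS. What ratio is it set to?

2.5:1

Input overshoot = -17.7 − (-27.7) = 10 dB.
Output overshoot = 10 − 6 = 4 dB.
Ratio = input overshoot / output overshoot = 10 / 4 = 2.5.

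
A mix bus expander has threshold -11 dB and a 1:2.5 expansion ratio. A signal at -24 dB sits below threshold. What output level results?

Undershoot = (-11) − (-24) = 13 dB.
At 1:2.5, that expands to 32.5 dB under threshold.
Output = -11 − 32.5 = -43.5 dB.

-43.5 dB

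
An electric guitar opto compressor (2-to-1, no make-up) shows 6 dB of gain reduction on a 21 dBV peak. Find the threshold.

Input is 12 dB above T (since output overshoot × R = input overshoot: (15 − T)·2 = 21 − T gives T = 9 dBV).
Check: 9 + (21 − 9)/2 = 9 + 6 = 15 dBV. ✓

9 dBV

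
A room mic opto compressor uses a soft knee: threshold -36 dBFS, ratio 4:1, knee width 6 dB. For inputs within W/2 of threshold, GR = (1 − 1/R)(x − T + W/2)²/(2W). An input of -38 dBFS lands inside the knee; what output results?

-38.0625 dBFS

x − T + W/2 = -38 − (-36) + 3 = 1.
GR = (1 − 1/4) × 1² / 12 = 0.75 × 1 / 12 = 0.0625 dB.
Output = -38 − 0.0625 = -38.0625 dBFS.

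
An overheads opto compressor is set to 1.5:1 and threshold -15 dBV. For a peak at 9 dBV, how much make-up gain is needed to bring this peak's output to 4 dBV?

3 dB

Without make-up, output = threshold + overshoot/1.5 = -15 + 16 = 1 dBV.
Gap to target: 3 dB.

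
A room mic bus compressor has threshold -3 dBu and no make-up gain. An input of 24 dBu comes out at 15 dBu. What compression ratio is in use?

Input overshoot = 24 − (-3) = 27 dB; output overshoot = 15 − (-3) = 18 dB.
Ratio = 27 / 18 = 1.5.

1.5:1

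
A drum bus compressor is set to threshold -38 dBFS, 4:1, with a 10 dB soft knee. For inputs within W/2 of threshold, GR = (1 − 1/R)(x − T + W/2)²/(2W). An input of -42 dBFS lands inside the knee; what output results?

x − T + W/2 = -42 − (-38) + 5 = 1.
GR = (1 − 1/4) × 1² / 20 = 0.75 × 1 / 20 = 0.0375 dB.
Output = -42 − 0.0375 = -42.0375 dBFS.

-42.0375 dBFS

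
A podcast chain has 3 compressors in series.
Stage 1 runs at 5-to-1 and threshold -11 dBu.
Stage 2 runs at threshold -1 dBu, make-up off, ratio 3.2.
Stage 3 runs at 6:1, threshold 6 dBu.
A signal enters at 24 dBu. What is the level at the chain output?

-4 dBu

Stage 1: 35 dB above -11 dBu, reduced 5:1 to 7 dB above → -4 dBu.
Stage 2: -4 dBu is at or below the -1 dBu threshold — no compression; output -4 dBu.
Stage 3: -4 dBu ≤ 6 dBu, so stage 3 doesn't engage; output -4 dBu.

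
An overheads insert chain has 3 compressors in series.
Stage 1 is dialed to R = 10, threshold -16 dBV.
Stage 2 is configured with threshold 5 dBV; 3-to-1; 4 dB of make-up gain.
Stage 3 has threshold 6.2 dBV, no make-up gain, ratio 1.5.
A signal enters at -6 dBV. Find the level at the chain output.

Stage 1: 10 dB above -16 dBV, reduced 10:1 to 1 dB above → -15 dBV.
Stage 2: -15 dBV is at or below the 5 dBV threshold — no compression; make-up brings it to -11 dBV.
Stage 3: -11 dBV is at or below the 6.2 dBV threshold — no compression; output -11 dBV.

-11 dBV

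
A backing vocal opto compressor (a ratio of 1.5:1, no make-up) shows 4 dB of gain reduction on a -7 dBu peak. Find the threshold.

Gain reduction = -7 − (-11) = 4 dB; output overshoot = GR / (R − 1) = 4 / 0.5 = 8 dB.
Threshold = output − output overshoot = -11 − 8 = -19 dBu.

-19 dBu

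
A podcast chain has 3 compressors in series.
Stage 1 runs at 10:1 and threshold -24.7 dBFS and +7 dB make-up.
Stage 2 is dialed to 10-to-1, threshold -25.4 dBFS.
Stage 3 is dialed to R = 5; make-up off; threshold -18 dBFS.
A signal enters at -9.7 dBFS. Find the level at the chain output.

Stage 1: -9.7 dBFS is 15 dB over -24.7 dBFS; at 10:1 that becomes 1.5 dB over, giving -23.2 dBFS; +7 dB make-up → -16.2 dBFS.
Stage 2: overshoot 9.2 dB → 9.2/10 = 0.92 dB → -24.48 dBFS.
Stage 3: -24.48 dBFS is at or below the -18 dBFS threshold — no compression; output -24.48 dBFS.

-24.48 dBFS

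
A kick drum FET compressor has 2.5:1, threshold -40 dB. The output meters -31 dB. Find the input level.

-17.5 dB

Post-compression overshoot = -31 − (-40) = 9 dB.
Input overshoot = R × output overshoot = 22.5 dB → input = -40 + 22.5 = -17.5 dB.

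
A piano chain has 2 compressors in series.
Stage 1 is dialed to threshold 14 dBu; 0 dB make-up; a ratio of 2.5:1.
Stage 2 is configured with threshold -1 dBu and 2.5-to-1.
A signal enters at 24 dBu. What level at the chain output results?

6.6 dBu

Stage 1: 10 dB above 14 dBu, reduced 2.5:1 to 4 dB above → 18 dBu.
Stage 2: 18 dBu is 19 dB over -1 dBu; at 2.5:1 that becomes 7.6 dB over, giving 6.6 dBu.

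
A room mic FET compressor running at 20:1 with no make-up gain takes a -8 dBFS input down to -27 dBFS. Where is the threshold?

Gain reduction = -8 − (-27) = 19 dB; output overshoot = GR / (R − 1) = 19 / 19 = 1 dB.
Threshold = output − output overshoot = -27 − 1 = -28 dBFS.

-28 dBFS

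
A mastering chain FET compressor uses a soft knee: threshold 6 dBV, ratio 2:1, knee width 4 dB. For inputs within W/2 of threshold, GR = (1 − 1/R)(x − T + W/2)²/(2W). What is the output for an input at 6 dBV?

x − T + W/2 = 6 − 6 + 2 = 2.
GR = (1 − 1/2) × 2² / 8 = 0.5 × 4 / 8 = 0.25 dB.
Output = 6 − 0.25 = 5.75 dBV.

5.75 dBV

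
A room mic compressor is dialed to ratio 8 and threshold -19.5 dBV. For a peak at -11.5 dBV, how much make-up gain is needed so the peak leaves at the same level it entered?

7 dB

The peak compresses to -19.5 + 8/8 = -18.5 dBV.
To reach -11.5 dBV requires -11.5 − (-18.5) = 7 dB of make-up.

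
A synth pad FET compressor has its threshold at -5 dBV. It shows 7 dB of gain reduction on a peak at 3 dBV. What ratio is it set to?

Input overshoot = 3 − (-5) = 8 dB.
Output overshoot = 8 − 7 = 1 dB.
Ratio = input overshoot / output overshoot = 8 / 1 = 8.

8:1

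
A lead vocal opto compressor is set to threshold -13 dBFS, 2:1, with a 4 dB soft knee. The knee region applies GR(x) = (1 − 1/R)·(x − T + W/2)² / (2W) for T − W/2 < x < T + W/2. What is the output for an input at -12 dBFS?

x − T + W/2 = -12 − (-13) + 2 = 3.
GR = (1 − 1/2) × 3² / 8 = 0.5 × 9 / 8 = 0.5625 dB.
Output = -12 − 0.5625 = -12.5625 dBFS.

-12.5625 dBFS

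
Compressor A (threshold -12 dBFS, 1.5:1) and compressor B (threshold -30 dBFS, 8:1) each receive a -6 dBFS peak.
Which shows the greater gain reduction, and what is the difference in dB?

B, by 19 dB

A: overshoot 6 dB → output overshoot 4 dB → GR 2 dB.
B: overshoot 24 dB → output overshoot 3 dB → GR 21 dB.
Difference: 19 dB in favour of B.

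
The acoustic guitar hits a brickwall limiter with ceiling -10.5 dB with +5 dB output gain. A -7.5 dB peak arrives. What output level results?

-5.5 dB

At ∞:1, everything above -10.5 dB is held at the ceiling.
Output gain then adds 5 dB: -10.5 + 5 = -5.5 dB.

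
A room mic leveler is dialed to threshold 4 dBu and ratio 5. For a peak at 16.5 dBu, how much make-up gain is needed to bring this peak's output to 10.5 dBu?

4 dB

Overshoot 12.5 dB → 12.5/5 = 2.5 dB after compression, so the compressed level is 4 + 2.5 = 6.5 dBu.
Make-up = target − compressed = 10.5 − 6.5 = 4 dB.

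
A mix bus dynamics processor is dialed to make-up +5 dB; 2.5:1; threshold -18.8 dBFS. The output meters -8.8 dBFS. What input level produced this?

Stripping the +5 dB make-up gives -13.8 dBFS at the gain stage.
Post-compression overshoot = -13.8 − (-18.8) = 5 dB.
Before 2.5:1 compression the overshoot was 5 × 2.5 = 12.5 dB, so input = -18.8 + 12.5 = -6.3 dBFS.

-6.3 dBFS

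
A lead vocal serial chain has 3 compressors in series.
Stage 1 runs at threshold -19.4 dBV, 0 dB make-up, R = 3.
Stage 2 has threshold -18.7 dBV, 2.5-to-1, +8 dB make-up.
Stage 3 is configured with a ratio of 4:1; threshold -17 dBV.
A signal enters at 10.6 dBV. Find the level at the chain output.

Stage 1: overshoot 30 dB → 30/3 = 10 dB → -9.4 dBV.
Stage 2: overshoot 9.3 dB → 9.3/2.5 = 3.72 dB → -14.98 dBV; +8 dB make-up → -6.98 dBV.
Stage 3: 10.02 dB above -17 dBV, reduced 4:1 to 2.505 dB above → -14.495 dBV.

-14.495 dBV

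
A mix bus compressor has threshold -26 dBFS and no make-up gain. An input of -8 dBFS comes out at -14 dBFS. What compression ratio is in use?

Input overshoot = -8 − (-26) = 18 dB; output overshoot = -14 − (-26) = 12 dB.
Ratio = 18 / 12 = 1.5.

1.5:1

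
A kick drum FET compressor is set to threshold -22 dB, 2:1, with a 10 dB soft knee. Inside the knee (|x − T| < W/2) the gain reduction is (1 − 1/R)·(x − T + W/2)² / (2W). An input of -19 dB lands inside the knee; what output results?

x − T + W/2 = -19 − (-22) + 5 = 8.
GR = (1 − 1/2) × 8² / 20 = 0.5 × 64 / 20 = 1.6 dB.
Output = -19 − 1.6 = -20.6 dB.

-20.6 dB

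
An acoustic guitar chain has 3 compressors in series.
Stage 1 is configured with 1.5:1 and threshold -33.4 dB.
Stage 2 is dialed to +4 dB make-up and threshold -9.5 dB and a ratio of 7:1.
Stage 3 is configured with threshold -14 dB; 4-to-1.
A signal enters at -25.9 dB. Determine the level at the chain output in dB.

-24.4 dB

Stage 1: overshoot 7.5 dB → 7.5/1.5 = 5 dB → -28.4 dB.
Stage 2: below threshold (-28.4 ≤ -9.5); passes unchanged; make-up brings it to -24.4 dB.
Stage 3: below threshold (-24.4 ≤ -14); passes unchanged; output -24.4 dB.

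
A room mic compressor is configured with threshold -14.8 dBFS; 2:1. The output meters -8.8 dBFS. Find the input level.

That's 6 dB above the -14.8 dBFS threshold.
Undo the ratio: input overshoot = 6 × 2 = 12 dB, giving input = -2.8 dBFS.

-2.8 dBFS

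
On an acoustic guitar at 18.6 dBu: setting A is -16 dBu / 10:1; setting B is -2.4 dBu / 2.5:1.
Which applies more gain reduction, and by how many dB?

A, by 18.54 dB

A: GR = 34.6 − 34.6/10 = 31.14 dB.
B: GR = 21 − 21/2.5 = 12.6 dB.
A applies 18.54 dB more gain reduction.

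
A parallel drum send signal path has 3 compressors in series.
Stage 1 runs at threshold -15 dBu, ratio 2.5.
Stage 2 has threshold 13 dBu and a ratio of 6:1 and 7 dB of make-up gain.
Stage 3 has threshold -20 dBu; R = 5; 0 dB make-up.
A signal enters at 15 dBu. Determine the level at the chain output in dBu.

Stage 1: 15 dBu is 30 dB over -15 dBu; at 2.5:1 that becomes 12 dB over, giving -3 dBu.
Stage 2: -3 dBu is at or below the 13 dBu threshold — no compression; make-up brings it to 4 dBu.
Stage 3: 24 dB above -20 dBu, reduced 5:1 to 4.8 dB above → -15.2 dBu.

-15.2 dBu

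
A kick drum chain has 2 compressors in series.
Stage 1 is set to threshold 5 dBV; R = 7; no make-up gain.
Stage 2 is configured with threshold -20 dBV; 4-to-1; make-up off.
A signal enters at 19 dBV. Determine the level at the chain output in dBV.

-13.25 dBV

Stage 1: 19 dBV is 14 dB over 5 dBV; at 7:1 that becomes 2 dB over, giving 7 dBV.
Stage 2: overshoot 27 dB → 27/4 = 6.75 dB → -13.25 dBV.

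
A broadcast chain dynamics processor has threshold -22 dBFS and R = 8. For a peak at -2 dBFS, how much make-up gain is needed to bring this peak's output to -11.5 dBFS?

8 dB

The peak compresses to -22 + 20/8 = -19.5 dBFS.
To reach -11.5 dBFS requires -11.5 − (-19.5) = 8 dB of make-up.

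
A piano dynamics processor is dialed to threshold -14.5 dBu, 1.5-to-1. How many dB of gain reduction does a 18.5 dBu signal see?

11 dB

18.5 dBu exceeds the threshold by 33 dB.
At 1.5:1, output sits 33/1.5 = 22 dB above threshold.
So the signal is attenuated by 33 − 22 = 11 dB.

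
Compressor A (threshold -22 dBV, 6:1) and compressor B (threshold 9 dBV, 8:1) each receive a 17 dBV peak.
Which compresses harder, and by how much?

A, by 25.5 dB

A: GR = 39 − 39/6 = 32.5 dB.
B: GR = 8 − 8/8 = 7 dB.
A reduces 25.5 dB more.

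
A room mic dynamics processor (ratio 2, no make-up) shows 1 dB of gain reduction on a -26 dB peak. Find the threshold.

Let T be the threshold. Output overshoot = (input overshoot)/R, so -27 − T = (-26 − T)/2.
2·(-27 − T) = -26 − T → 1·T = -54 − (-26) = -28.
T = -28/1 = -28 dB.

-28 dB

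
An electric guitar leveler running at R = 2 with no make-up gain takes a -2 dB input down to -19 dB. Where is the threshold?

-36 dB

Gain reduction = -2 − (-19) = 17 dB; output overshoot = GR / (R − 1) = 17 / 1 = 17 dB.
Threshold = output − output overshoot = -19 − 17 = -36 dB.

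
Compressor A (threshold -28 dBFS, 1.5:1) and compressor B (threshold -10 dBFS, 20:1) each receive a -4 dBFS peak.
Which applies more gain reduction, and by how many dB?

A: GR = 24 − 24/1.5 = 8 dB.
B: GR = 6 − 6/20 = 5.7 dB.
Difference: 2.3 dB in favour of A.

A, by 2.3 dB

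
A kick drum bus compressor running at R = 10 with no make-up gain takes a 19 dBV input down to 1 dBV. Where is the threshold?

Let T be the threshold. Output overshoot = (input overshoot)/R, so 1 − T = (19 − T)/10.
10·(1 − T) = 19 − T → 9·T = 10 − 19 = -9.
T = -9/9 = -1 dBV.

-1 dBV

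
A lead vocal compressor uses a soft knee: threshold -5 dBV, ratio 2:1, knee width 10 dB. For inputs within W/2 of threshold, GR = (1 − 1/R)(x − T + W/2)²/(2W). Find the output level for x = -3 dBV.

-4.225 dBV

x − T + W/2 = -3 − (-5) + 5 = 7.
GR = (1 − 1/2) × 7² / 20 = 0.5 × 49 / 20 = 1.225 dB.
Output = -3 − 1.225 = -4.225 dBV.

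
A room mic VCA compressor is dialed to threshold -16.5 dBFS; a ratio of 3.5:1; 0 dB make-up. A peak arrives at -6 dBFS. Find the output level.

-6 dBFS sits 10.5 dB over threshold.
The 10.5 dB excess becomes 3 dB after 3.5:1 reduction.
That puts the output at -13.5 dBFS.

-13.5 dBFS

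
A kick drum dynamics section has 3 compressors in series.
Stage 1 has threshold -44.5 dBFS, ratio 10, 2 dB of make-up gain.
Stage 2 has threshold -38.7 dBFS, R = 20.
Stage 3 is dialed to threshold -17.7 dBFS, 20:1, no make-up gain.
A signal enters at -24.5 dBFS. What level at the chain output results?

-40.5 dBFS

Stage 1: 20 dB above -44.5 dBFS, reduced 10:1 to 2 dB above → -42.5 dBFS; +2 dB make-up → -40.5 dBFS.
Stage 2: -40.5 dBFS is at or below the -38.7 dBFS threshold — no compression; output -40.5 dBFS.
Stage 3: below threshold (-40.5 ≤ -17.7); passes unchanged; output -40.5 dBFS.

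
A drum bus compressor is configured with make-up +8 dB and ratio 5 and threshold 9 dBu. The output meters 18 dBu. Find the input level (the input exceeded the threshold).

Stripping the +8 dB make-up gives 10 dBu at the gain stage.
Post-compression overshoot = 10 − 9 = 1 dB.
Undo the ratio: input overshoot = 1 × 5 = 5 dB, giving input = 14 dBu.

14 dBu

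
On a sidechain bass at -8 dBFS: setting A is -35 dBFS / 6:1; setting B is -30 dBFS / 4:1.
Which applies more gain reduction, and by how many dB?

A, by 6 dB

A: 27 dB over, compressed to 4.5 dB over, so 22.5 dB of GR.
B: 22 dB over, compressed to 5.5 dB over, so 16.5 dB of GR.
A applies 6 dB more gain reduction.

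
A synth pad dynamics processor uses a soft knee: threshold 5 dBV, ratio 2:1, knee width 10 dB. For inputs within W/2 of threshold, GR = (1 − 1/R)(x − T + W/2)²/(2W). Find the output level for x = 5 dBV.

x − T + W/2 = 5 − 5 + 5 = 5.
GR = (1 − 1/2) × 5² / 20 = 0.5 × 25 / 20 = 0.625 dB.
Output = 5 − 0.625 = 4.375 dBV.

4.375 dBV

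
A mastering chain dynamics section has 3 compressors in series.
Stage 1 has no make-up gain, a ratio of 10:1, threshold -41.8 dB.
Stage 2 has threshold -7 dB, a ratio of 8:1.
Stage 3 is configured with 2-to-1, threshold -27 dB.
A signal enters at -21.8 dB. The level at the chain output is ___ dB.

Stage 1: -21.8 dB is 20 dB over -41.8 dB; at 10:1 that becomes 2 dB over, giving -39.8 dB.
Stage 2: -39.8 dB is at or below the -7 dB threshold — no compression; output -39.8 dB.
Stage 3: -39.8 dB is at or below the -27 dB threshold — no compression; output -39.8 dB.

-39.8 dB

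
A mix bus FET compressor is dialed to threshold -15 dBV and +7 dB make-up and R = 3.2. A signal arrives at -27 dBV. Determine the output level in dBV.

-20 dBV

-27 dBV is 12 dB below the -15 dBV threshold, so no gain reduction is applied.
Make-up gain adds 7 dB: -27 + 7 = -20 dBV.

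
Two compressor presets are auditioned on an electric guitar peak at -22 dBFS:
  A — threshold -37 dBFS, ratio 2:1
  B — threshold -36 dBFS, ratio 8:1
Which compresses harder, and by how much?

A: overshoot 15 dB → output overshoot 7.5 dB → GR 7.5 dB.
B: overshoot 14 dB → output overshoot 1.75 dB → GR 12.25 dB.
B applies 4.75 dB more gain reduction.

B, by 4.75 dB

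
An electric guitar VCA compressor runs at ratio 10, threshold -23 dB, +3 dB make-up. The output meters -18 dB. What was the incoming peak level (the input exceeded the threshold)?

Stripping the +3 dB make-up gives -21 dB at the gain stage.
The compressed level sits -21 − (-23) = 2 dB over threshold.
Input overshoot = R × output overshoot = 20 dB → input = -23 + 20 = -3 dB.

-3 dB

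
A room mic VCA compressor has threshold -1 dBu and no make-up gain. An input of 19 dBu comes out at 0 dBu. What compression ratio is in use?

20:1

Input overshoot = 19 − (-1) = 20 dB; output overshoot = 0 − (-1) = 1 dB.
Ratio = 20 / 1 = 20.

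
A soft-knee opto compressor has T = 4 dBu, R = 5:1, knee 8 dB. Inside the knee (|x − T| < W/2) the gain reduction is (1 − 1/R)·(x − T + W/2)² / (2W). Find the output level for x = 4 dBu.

3.2 dBu

x − T + W/2 = 4 − 4 + 4 = 4.
GR = (1 − 1/5) × 4² / 16 = 0.8 × 16 / 16 = 0.8 dB.
Output = 4 − 0.8 = 3.2 dBu.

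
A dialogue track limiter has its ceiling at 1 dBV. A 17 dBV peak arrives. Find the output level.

A brickwall limiter is an ∞:1 compressor: any input above the ceiling is clamped to 1 dBV.

1 dBV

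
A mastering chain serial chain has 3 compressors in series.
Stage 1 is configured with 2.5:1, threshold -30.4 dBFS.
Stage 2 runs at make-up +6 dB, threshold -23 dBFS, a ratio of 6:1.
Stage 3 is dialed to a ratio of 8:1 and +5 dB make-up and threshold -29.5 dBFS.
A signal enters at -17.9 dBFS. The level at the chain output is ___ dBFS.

-23.2375 dBFS

Stage 1: -17.9 dBFS is 12.5 dB over -30.4 dBFS; at 2.5:1 that becomes 5 dB over, giving -25.4 dBFS.
Stage 2: -25.4 dBFS is at or below the -23 dBFS threshold — no compression; make-up brings it to -19.4 dBFS.
Stage 3: -19.4 dBFS is 10.1 dB over -29.5 dBFS; at 8:1 that becomes 1.2625 dB over, giving -28.2375 dBFS; +5 dB make-up → -23.2375 dBFS.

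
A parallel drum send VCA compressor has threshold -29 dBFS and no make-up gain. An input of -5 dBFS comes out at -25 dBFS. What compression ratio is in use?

6:1

Input overshoot = -5 − (-29) = 24 dB; output overshoot = -25 − (-29) = 4 dB.
Ratio = 24 / 4 = 6.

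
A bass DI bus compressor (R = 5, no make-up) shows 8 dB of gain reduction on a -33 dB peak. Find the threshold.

Let T be the threshold. Output overshoot = (input overshoot)/R, so -41 − T = (-33 − T)/5.
5·(-41 − T) = -33 − T → 4·T = -205 − (-33) = -172.
T = -172/4 = -43 dB.

-43 dB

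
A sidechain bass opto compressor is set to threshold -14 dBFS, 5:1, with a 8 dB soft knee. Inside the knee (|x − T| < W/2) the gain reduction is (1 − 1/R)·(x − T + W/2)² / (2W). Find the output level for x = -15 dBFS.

-15.45 dBFS

x − T + W/2 = -15 − (-14) + 4 = 3.
GR = (1 − 1/5) × 3² / 16 = 0.8 × 9 / 16 = 0.45 dB.
Output = -15 − 0.45 = -15.45 dBFS.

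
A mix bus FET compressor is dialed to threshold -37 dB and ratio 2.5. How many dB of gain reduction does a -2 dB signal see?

21 dB

Overshoot = -2 − (-37) = 35 dB.
A 2.5:1 ratio leaves 14 dB of that excess.
Gain reduction = 35 − 14 = 21 dB.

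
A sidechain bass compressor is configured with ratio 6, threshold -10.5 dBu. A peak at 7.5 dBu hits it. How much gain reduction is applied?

The signal is 18 dB above threshold.
After 6:1 compression the overshoot becomes 18/6 = 3 dB.
GR = overshoot in − overshoot out = 18 − 3 = 15 dB.

15 dB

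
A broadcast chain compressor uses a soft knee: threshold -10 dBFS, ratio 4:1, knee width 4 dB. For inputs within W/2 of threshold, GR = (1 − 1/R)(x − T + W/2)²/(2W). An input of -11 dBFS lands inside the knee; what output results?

x − T + W/2 = -11 − (-10) + 2 = 1.
GR = (1 − 1/4) × 1² / 8 = 0.75 × 1 / 8 = 0.09375 dB.
Output = -11 − 0.09375 = -11.09375 dBFS.

-11.09375 dBFS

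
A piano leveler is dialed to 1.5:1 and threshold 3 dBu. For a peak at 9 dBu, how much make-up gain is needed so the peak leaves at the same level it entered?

Overshoot 6 dB → 6/1.5 = 4 dB after compression, so the compressed level is 3 + 4 = 7 dBu.
Make-up = target − compressed = 9 − 7 = 2 dB.

2 dB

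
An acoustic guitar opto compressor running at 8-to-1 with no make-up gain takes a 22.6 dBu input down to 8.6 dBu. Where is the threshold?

6.6 dBu

Gain reduction = 22.6 − 8.6 = 14 dB; output overshoot = GR / (R − 1) = 14 / 7 = 2 dB.
Threshold = output − output overshoot = 8.6 − 2 = 6.6 dBu.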